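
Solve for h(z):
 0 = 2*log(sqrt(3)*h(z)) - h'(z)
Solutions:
 -Integral(1/(2*log(_y) + log(3)), (_y, h(z))) = C1 - z


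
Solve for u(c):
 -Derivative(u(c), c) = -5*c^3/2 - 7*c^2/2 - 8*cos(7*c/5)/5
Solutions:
 u(c) = C1 + 5*c^4/8 + 7*c^3/6 + 8*sin(7*c/5)/7


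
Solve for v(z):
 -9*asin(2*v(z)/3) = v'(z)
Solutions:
 Integral(1/asin(2*_y/3), (_y, v(z))) = C1 - 9*z


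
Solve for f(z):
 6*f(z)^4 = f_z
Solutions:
 f(z) = (-1/(C1 + 18*z))^(1/3)
 f(z) = (-1/(C1 + 6*z))^(1/3)*(-3^(2/3) - 3*3^(1/6)*I)/6
 f(z) = (-1/(C1 + 6*z))^(1/3)*(-3^(2/3) + 3*3^(1/6)*I)/6


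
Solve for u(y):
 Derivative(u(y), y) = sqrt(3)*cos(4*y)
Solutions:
 u(y) = C1 + sqrt(3)*sin(4*y)/4


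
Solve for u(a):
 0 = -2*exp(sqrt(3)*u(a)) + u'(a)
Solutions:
 u(a) = sqrt(3)*(2*log(-1/(C1 + 2*a)) - log(3))/6


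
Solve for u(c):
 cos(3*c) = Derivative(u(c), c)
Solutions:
 u(c) = C1 + sin(3*c)/3


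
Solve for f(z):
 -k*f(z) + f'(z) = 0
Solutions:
 f(z) = C1*exp(k*z)


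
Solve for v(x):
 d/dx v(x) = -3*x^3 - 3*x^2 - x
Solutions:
 v(x) = C1 - 3*x^4/4 - x^3 - x^2/2


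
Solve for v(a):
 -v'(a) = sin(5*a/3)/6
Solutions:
 v(a) = C1 + cos(5*a/3)/10


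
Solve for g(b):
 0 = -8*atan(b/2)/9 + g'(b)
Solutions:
 g(b) = C1 + 8*b*atan(b/2)/9 - 8*log(b^2 + 4)/9


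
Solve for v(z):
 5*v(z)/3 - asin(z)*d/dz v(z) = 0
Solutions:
 v(z) = C1*exp(5*Integral(1/asin(z), z)/3)


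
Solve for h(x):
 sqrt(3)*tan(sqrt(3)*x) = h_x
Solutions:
 h(x) = C1 - log(cos(sqrt(3)*x))


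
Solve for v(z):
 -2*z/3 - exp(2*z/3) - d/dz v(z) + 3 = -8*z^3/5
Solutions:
 v(z) = C1 + 2*z^4/5 - z^2/3 + 3*z - 3*exp(2*z/3)/2


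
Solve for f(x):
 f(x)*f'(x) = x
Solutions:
 f(x) = -sqrt(C1 + x^2)
 f(x) = sqrt(C1 + x^2)


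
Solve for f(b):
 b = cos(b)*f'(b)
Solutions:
 f(b) = C1 + Integral(b/cos(b), b)


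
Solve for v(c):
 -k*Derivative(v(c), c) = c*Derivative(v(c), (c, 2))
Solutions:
 v(c) = C1 + c^(1 - re(k))*(C2*sin(log(c)*Abs(im(k))) + C3*cos(log(c)*im(k)))


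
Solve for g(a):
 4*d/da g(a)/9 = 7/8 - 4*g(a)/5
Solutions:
 g(a) = C1*exp(-9*a/5) + 35/32


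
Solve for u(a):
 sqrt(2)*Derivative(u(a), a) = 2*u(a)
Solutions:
 u(a) = C1*exp(sqrt(2)*a)


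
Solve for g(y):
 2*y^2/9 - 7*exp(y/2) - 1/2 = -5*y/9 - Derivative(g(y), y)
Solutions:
 g(y) = C1 - 2*y^3/27 - 5*y^2/18 + y/2 + 14*exp(y/2)


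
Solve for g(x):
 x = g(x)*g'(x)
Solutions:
 g(x) = -sqrt(C1 + x^2)
 g(x) = sqrt(C1 + x^2)


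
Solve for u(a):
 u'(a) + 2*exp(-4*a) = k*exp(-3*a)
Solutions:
 u(a) = C1 - k*exp(-3*a)/3 + exp(-4*a)/2


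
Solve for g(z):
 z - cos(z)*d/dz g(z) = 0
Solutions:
 g(z) = C1 + Integral(z/cos(z), z)


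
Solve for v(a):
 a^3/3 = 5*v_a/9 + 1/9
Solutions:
 v(a) = C1 + 3*a^4/20 - a/5


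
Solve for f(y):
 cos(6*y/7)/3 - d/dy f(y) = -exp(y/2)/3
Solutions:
 f(y) = C1 + 2*exp(y/2)/3 + 7*sin(6*y/7)/18


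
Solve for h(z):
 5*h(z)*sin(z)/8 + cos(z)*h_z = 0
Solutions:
 h(z) = C1*cos(z)^(5/8)


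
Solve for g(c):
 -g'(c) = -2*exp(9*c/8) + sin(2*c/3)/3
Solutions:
 g(c) = C1 + 16*exp(9*c/8)/9 + cos(2*c/3)/2


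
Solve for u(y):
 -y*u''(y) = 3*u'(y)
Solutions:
 u(y) = C1 + C2/y^2


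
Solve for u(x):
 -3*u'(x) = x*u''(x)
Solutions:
 u(x) = C1 + C2/x^2


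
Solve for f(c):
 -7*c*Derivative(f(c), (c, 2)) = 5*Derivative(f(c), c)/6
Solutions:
 f(c) = C1 + C2*c^(37/42)


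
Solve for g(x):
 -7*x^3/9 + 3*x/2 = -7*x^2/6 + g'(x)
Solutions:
 g(x) = C1 - 7*x^4/36 + 7*x^3/18 + 3*x^2/4


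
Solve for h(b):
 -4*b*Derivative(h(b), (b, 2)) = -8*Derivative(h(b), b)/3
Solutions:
 h(b) = C1 + C2*b^(5/3)


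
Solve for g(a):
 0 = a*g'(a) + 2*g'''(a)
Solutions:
 g(a) = C1 + Integral(C2*airyai(-2^(2/3)*a/2) + C3*airybi(-2^(2/3)*a/2), a)


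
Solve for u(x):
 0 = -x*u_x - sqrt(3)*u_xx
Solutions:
 u(x) = C1 + C2*erf(sqrt(2)*3^(3/4)*x/6)


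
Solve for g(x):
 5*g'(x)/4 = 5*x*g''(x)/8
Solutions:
 g(x) = C1 + C2*x^3


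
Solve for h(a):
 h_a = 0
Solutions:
 h(a) = C1


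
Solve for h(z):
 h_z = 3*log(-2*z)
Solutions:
 h(z) = C1 + 3*z*log(-z) + 3*z*(-1 + log(2))


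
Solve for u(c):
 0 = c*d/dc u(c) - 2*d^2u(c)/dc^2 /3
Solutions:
 u(c) = C1 + C2*erfi(sqrt(3)*c/2)


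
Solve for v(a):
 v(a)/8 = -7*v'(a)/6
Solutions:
 v(a) = C1*exp(-3*a/28)


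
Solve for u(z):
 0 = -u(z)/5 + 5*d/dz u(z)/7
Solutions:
 u(z) = C1*exp(7*z/25)


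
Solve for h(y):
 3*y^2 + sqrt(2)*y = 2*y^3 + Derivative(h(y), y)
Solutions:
 h(y) = C1 - y^4/2 + y^3 + sqrt(2)*y^2/2


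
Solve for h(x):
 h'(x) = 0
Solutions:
 h(x) = C1


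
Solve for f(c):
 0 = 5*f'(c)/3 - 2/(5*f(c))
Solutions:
 f(c) = -sqrt(C1 + 12*c)/5
 f(c) = sqrt(C1 + 12*c)/5


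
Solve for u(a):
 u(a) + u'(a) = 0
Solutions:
 u(a) = C1*exp(-a)


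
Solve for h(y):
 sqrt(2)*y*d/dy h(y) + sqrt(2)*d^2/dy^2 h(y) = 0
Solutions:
 h(y) = C1 + C2*erf(sqrt(2)*y/2)


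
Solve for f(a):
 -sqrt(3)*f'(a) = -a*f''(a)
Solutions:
 f(a) = C1 + C2*a^(1 + sqrt(3))


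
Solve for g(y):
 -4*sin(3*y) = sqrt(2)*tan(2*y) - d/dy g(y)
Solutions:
 g(y) = C1 - sqrt(2)*log(cos(2*y))/2 - 4*cos(3*y)/3


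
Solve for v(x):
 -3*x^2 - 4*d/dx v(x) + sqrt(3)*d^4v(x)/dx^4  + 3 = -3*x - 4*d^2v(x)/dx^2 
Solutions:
 v(x) = C1 + C2*exp(-2^(1/3)*x*(-2*6^(1/3)/(9 + sqrt(16*sqrt(3) + 81))^(1/3) + 3^(1/6)*(9 + sqrt(16*sqrt(3) + 81))^(1/3))/6)*sin(2^(1/3)*x*(2*2^(1/3)*3^(5/6)/(9 + sqrt(16*sqrt(3) + 81))^(1/3) + 3^(2/3)*(9 + sqrt(16*sqrt(3) + 81))^(1/3))/6) + C3*exp(-2^(1/3)*x*(-2*6^(1/3)/(9 + sqrt(16*sqrt(3) + 81))^(1/3) + 3^(1/6)*(9 + sqrt(16*sqrt(3) + 81))^(1/3))/6)*cos(2^(1/3)*x*(2*2^(1/3)*3^(5/6)/(9 + sqrt(16*sqrt(3) + 81))^(1/3) + 3^(2/3)*(9 + sqrt(16*sqrt(3) + 81))^(1/3))/6) + C4*exp(2^(1/3)*x*(-2*6^(1/3)/(9 + sqrt(16*sqrt(3) + 81))^(1/3) + 3^(1/6)*(9 + sqrt(16*sqrt(3) + 81))^(1/3))/3) - x^3/4 - 3*x^2/8


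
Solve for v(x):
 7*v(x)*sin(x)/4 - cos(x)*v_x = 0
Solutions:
 v(x) = C1/cos(x)^(7/4)


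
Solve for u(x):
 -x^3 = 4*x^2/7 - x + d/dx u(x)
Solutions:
 u(x) = C1 - x^4/4 - 4*x^3/21 + x^2/2


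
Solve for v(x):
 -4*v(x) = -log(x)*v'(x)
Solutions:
 v(x) = C1*exp(4*li(x))


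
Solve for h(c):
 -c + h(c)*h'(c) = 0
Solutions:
 h(c) = -sqrt(C1 + c^2)
 h(c) = sqrt(C1 + c^2)


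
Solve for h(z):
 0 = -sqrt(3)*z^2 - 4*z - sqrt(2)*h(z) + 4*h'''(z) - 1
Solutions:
 h(z) = C3*exp(sqrt(2)*z/2) - sqrt(6)*z^2/2 - 2*sqrt(2)*z + (C1*sin(sqrt(6)*z/4) + C2*cos(sqrt(6)*z/4))*exp(-sqrt(2)*z/4) - sqrt(2)/2


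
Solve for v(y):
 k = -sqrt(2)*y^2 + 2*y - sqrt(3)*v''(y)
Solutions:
 v(y) = C1 + C2*y - sqrt(3)*k*y^2/6 - sqrt(6)*y^4/36 + sqrt(3)*y^3/9


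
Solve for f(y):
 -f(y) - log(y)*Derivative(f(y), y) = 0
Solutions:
 f(y) = C1*exp(-li(y))


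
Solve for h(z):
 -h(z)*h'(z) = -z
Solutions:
 h(z) = -sqrt(C1 + z^2)
 h(z) = sqrt(C1 + z^2)


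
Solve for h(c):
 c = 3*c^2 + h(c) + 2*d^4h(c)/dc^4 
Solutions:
 h(c) = -3*c^2 + c + (C1*sin(2^(1/4)*c/2) + C2*cos(2^(1/4)*c/2))*exp(-2^(1/4)*c/2) + (C3*sin(2^(1/4)*c/2) + C4*cos(2^(1/4)*c/2))*exp(2^(1/4)*c/2)


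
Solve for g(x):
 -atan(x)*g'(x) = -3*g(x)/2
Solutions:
 g(x) = C1*exp(3*Integral(1/atan(x), x)/2)


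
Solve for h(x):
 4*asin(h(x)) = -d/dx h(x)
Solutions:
 Integral(1/asin(_y), (_y, h(x))) = C1 - 4*x


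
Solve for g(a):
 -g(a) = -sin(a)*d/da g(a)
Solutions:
 g(a) = C1*sqrt(cos(a) - 1)/sqrt(cos(a) + 1)


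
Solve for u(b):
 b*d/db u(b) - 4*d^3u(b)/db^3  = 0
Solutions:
 u(b) = C1 + Integral(C2*airyai(2^(1/3)*b/2) + C3*airybi(2^(1/3)*b/2), b)


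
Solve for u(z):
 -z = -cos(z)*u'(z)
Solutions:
 u(z) = C1 + Integral(z/cos(z), z)


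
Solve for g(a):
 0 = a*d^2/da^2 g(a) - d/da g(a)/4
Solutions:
 g(a) = C1 + C2*a^(5/4)


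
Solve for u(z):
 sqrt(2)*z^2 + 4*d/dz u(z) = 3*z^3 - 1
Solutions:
 u(z) = C1 + 3*z^4/16 - sqrt(2)*z^3/12 - z/4


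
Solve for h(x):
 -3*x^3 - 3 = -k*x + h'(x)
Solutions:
 h(x) = C1 + k*x^2/2 - 3*x^4/4 - 3*x


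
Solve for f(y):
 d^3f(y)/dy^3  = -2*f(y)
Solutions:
 f(y) = C3*exp(-2^(1/3)*y) + (C1*sin(2^(1/3)*sqrt(3)*y/2) + C2*cos(2^(1/3)*sqrt(3)*y/2))*exp(2^(1/3)*y/2)


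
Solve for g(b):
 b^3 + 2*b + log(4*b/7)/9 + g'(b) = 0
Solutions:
 g(b) = C1 - b^4/4 - b^2 - b*log(b)/9 - 2*b*log(2)/9 + b/9 + b*log(7)/9


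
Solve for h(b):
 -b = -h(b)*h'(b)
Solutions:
 h(b) = -sqrt(C1 + b^2)
 h(b) = sqrt(C1 + b^2)


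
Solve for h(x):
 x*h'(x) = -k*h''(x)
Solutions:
 h(x) = C1 + C2*sqrt(k)*erf(sqrt(2)*x*sqrt(1/k)/2)


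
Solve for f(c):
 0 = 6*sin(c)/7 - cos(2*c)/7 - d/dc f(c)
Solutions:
 f(c) = C1 - sin(2*c)/14 - 6*cos(c)/7


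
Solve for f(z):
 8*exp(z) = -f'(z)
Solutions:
 f(z) = C1 - 8*exp(z)


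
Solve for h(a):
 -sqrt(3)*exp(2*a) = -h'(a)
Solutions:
 h(a) = C1 + sqrt(3)*exp(2*a)/2


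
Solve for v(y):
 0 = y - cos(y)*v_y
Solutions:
 v(y) = C1 + Integral(y/cos(y), y)


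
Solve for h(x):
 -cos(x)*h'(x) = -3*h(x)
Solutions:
 h(x) = C1*(sin(x) + 1)^(3/2)/(sin(x) - 1)^(3/2)


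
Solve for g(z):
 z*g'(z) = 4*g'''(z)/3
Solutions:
 g(z) = C1 + Integral(C2*airyai(6^(1/3)*z/2) + C3*airybi(6^(1/3)*z/2), z)


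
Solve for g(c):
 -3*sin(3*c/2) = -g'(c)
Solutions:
 g(c) = C1 - 2*cos(3*c/2)


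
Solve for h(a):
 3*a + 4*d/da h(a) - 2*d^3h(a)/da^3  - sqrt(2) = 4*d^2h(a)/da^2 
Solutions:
 h(a) = C1 + C2*exp(a*(-1 + sqrt(3))) + C3*exp(-a*(1 + sqrt(3))) - 3*a^2/8 - 3*a/4 + sqrt(2)*a/4


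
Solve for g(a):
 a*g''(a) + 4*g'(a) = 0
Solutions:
 g(a) = C1 + C2/a^3


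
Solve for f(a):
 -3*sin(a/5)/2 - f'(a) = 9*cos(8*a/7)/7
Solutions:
 f(a) = C1 - 9*sin(8*a/7)/8 + 15*cos(a/5)/2


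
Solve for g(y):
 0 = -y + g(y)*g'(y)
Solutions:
 g(y) = -sqrt(C1 + y^2)
 g(y) = sqrt(C1 + y^2)


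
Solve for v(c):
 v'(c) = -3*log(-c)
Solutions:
 v(c) = C1 - 3*c*log(-c) + 3*c


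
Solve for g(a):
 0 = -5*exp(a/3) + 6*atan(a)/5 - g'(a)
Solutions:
 g(a) = C1 + 6*a*atan(a)/5 - 15*exp(a/3) - 3*log(a^2 + 1)/5


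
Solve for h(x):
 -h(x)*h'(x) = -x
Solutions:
 h(x) = -sqrt(C1 + x^2)
 h(x) = sqrt(C1 + x^2)


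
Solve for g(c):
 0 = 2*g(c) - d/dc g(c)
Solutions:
 g(c) = C1*exp(2*c)


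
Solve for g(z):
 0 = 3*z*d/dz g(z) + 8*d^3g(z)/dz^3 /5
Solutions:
 g(z) = C1 + Integral(C2*airyai(-15^(1/3)*z/2) + C3*airybi(-15^(1/3)*z/2), z)


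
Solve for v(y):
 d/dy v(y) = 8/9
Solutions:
 v(y) = C1 + 8*y/9


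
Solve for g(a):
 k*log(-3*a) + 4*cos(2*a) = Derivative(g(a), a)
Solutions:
 g(a) = C1 + a*k*(log(-a) - 1) + a*k*log(3) + 2*sin(2*a)


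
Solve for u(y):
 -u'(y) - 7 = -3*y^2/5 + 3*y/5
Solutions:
 u(y) = C1 + y^3/5 - 3*y^2/10 - 7*y


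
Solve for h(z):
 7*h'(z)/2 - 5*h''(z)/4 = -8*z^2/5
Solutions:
 h(z) = C1 + C2*exp(14*z/5) - 16*z^3/105 - 8*z^2/49 - 40*z/343


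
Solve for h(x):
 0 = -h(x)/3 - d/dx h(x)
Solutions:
 h(x) = C1*exp(-x/3)


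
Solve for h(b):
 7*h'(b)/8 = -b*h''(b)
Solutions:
 h(b) = C1 + C2*b^(1/8)


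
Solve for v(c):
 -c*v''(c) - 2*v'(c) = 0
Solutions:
 v(c) = C1 + C2/c


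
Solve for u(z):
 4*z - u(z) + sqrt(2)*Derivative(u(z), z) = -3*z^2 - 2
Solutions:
 u(z) = C1*exp(sqrt(2)*z/2) + 3*z^2 + 4*z + 6*sqrt(2)*z + 4*sqrt(2) + 14


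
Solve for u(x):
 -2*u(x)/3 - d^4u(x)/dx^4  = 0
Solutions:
 u(x) = (C1*sin(6^(3/4)*x/6) + C2*cos(6^(3/4)*x/6))*exp(-6^(3/4)*x/6) + (C3*sin(6^(3/4)*x/6) + C4*cos(6^(3/4)*x/6))*exp(6^(3/4)*x/6)


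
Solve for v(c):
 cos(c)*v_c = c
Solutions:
 v(c) = C1 + Integral(c/cos(c), c)


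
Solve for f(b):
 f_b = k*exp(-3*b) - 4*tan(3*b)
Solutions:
 f(b) = C1 - k*exp(-3*b)/3 - 2*log(tan(3*b)^2 + 1)/3


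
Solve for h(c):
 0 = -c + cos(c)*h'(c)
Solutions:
 h(c) = C1 + Integral(c/cos(c), c)


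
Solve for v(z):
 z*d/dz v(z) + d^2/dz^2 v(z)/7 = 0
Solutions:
 v(z) = C1 + C2*erf(sqrt(14)*z/2)


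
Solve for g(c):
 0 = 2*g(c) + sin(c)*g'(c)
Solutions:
 g(c) = C1*(cos(c) + 1)/(cos(c) - 1)


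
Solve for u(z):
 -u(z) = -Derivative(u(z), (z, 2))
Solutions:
 u(z) = C1*exp(-z) + C2*exp(z)


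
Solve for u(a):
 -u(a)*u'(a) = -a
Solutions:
 u(a) = -sqrt(C1 + a^2)
 u(a) = sqrt(C1 + a^2)


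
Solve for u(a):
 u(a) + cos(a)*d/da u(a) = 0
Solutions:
 u(a) = C1*sqrt(sin(a) - 1)/sqrt(sin(a) + 1)


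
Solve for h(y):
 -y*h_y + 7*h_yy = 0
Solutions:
 h(y) = C1 + C2*erfi(sqrt(14)*y/14)


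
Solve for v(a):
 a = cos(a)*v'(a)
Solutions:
 v(a) = C1 + Integral(a/cos(a), a)


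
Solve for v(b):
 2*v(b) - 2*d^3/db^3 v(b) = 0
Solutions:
 v(b) = C3*exp(b) + (C1*sin(sqrt(3)*b/2) + C2*cos(sqrt(3)*b/2))*exp(-b/2)


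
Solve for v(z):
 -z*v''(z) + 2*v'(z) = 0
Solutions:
 v(z) = C1 + C2*z^3


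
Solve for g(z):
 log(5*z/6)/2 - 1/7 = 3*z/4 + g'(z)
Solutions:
 g(z) = C1 - 3*z^2/8 + z*log(z)/2 - z*log(6)/2 - 9*z/14 + z*log(5)/2


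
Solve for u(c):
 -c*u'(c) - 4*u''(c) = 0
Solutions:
 u(c) = C1 + C2*erf(sqrt(2)*c/4)


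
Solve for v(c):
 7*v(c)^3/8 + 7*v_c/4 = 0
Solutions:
 v(c) = -sqrt(-1/(C1 - c))
 v(c) = sqrt(-1/(C1 - c))


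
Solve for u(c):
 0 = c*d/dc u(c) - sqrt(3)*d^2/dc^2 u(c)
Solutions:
 u(c) = C1 + C2*erfi(sqrt(2)*3^(3/4)*c/6)


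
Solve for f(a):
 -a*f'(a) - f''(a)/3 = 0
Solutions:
 f(a) = C1 + C2*erf(sqrt(6)*a/2)


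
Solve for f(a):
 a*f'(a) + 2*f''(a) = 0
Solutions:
 f(a) = C1 + C2*erf(a/2)


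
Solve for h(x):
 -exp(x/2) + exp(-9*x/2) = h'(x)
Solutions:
 h(x) = C1 - 2*exp(x/2) - 2*exp(-9*x/2)/9


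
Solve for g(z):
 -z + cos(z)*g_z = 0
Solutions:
 g(z) = C1 + Integral(z/cos(z), z)


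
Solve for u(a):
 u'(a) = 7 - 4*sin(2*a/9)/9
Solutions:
 u(a) = C1 + 7*a + 2*cos(2*a/9)


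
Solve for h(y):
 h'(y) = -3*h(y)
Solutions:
 h(y) = C1*exp(-3*y)


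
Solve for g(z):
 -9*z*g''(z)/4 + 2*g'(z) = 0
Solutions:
 g(z) = C1 + C2*z^(17/9)


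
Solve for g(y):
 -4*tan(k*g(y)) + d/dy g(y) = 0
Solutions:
 g(y) = Piecewise((-asin(exp(C1*k + 4*k*y))/k + pi/k, Ne(k, 0)), (nan, True))
 g(y) = Piecewise((asin(exp(C1*k + 4*k*y))/k, Ne(k, 0)), (nan, True))


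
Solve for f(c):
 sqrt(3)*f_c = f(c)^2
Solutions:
 f(c) = -3/(C1 + sqrt(3)*c)


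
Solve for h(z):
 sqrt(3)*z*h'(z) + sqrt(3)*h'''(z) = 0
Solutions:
 h(z) = C1 + Integral(C2*airyai(-z) + C3*airybi(-z), z)


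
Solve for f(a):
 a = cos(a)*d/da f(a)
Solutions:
 f(a) = C1 + Integral(a/cos(a), a)


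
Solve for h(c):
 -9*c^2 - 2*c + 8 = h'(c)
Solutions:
 h(c) = C1 - 3*c^3 - c^2 + 8*c


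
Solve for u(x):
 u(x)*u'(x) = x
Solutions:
 u(x) = -sqrt(C1 + x^2)
 u(x) = sqrt(C1 + x^2)


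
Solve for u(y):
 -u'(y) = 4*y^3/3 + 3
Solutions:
 u(y) = C1 - y^4/3 - 3*y


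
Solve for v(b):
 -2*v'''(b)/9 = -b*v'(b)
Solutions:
 v(b) = C1 + Integral(C2*airyai(6^(2/3)*b/2) + C3*airybi(6^(2/3)*b/2), b)


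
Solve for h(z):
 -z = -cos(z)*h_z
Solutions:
 h(z) = C1 + Integral(z/cos(z), z)


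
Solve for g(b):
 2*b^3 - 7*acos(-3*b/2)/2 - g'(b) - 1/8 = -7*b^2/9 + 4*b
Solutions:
 g(b) = C1 + b^4/2 + 7*b^3/27 - 2*b^2 - 7*b*acos(-3*b/2)/2 - b/8 - 7*sqrt(4 - 9*b^2)/6


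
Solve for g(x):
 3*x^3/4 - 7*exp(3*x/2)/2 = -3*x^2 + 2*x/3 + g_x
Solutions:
 g(x) = C1 + 3*x^4/16 + x^3 - x^2/3 - 7*exp(3*x/2)/3


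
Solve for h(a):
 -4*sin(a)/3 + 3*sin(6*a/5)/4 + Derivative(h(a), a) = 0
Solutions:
 h(a) = C1 - 4*cos(a)/3 + 5*cos(6*a/5)/8


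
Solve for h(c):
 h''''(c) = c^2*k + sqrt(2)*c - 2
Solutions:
 h(c) = C1 + C2*c + C3*c^2 + C4*c^3 + c^6*k/360 + sqrt(2)*c^5/120 - c^4/12


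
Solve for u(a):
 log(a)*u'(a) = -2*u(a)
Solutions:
 u(a) = C1*exp(-2*li(a))


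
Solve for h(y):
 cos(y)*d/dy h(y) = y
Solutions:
 h(y) = C1 + Integral(y/cos(y), y)


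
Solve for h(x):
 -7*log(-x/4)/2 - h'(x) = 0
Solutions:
 h(x) = C1 - 7*x*log(-x)/2 + x*(7/2 + 7*log(2))


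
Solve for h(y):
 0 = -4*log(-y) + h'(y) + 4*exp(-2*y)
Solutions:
 h(y) = C1 + 4*y*log(-y) - 4*y + 2*exp(-2*y)


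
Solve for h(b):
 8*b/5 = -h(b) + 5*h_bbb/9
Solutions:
 h(b) = C3*exp(15^(2/3)*b/5) - 8*b/5 + (C1*sin(3*3^(1/6)*5^(2/3)*b/10) + C2*cos(3*3^(1/6)*5^(2/3)*b/10))*exp(-15^(2/3)*b/10)


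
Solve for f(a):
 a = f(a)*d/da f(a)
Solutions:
 f(a) = -sqrt(C1 + a^2)
 f(a) = sqrt(C1 + a^2)


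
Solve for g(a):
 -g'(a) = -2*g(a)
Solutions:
 g(a) = C1*exp(2*a)


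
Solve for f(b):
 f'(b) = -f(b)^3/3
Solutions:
 f(b) = -sqrt(6)*sqrt(-1/(C1 - b))/2
 f(b) = sqrt(6)*sqrt(-1/(C1 - b))/2


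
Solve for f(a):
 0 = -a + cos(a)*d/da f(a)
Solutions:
 f(a) = C1 + Integral(a/cos(a), a)


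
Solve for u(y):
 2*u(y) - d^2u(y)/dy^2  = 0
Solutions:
 u(y) = C1*exp(-sqrt(2)*y) + C2*exp(sqrt(2)*y)


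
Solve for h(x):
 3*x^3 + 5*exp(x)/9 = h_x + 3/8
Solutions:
 h(x) = C1 + 3*x^4/4 - 3*x/8 + 5*exp(x)/9


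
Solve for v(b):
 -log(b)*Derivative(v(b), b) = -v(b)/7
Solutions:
 v(b) = C1*exp(li(b)/7)


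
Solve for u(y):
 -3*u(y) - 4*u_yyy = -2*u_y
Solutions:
 u(y) = C1*exp(3^(1/3)*y*(2*3^(1/3)/(sqrt(705) + 27)^(1/3) + (sqrt(705) + 27)^(1/3))/12)*sin(3^(1/6)*y*(-3^(2/3)*(sqrt(705) + 27)^(1/3) + 6/(sqrt(705) + 27)^(1/3))/12) + C2*exp(3^(1/3)*y*(2*3^(1/3)/(sqrt(705) + 27)^(1/3) + (sqrt(705) + 27)^(1/3))/12)*cos(3^(1/6)*y*(-3^(2/3)*(sqrt(705) + 27)^(1/3) + 6/(sqrt(705) + 27)^(1/3))/12) + C3*exp(-3^(1/3)*y*(2*3^(1/3)/(sqrt(705) + 27)^(1/3) + (sqrt(705) + 27)^(1/3))/6)


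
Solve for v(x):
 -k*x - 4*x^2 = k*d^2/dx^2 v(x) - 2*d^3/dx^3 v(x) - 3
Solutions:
 v(x) = C1 + C2*x + C3*exp(k*x/2) + x^3*(-1 - 16/k^2)/6 - x^4/(3*k) + x^2*(1/2 - 16/k^2)/k


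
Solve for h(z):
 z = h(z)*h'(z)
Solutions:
 h(z) = -sqrt(C1 + z^2)
 h(z) = sqrt(C1 + z^2)


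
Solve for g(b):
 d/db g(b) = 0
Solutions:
 g(b) = C1


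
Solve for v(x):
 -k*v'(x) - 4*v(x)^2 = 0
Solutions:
 v(x) = k/(C1*k + 4*x)


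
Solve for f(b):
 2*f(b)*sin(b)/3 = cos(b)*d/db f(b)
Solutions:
 f(b) = C1/cos(b)^(2/3)


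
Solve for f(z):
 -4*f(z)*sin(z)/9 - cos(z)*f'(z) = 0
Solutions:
 f(z) = C1*cos(z)^(4/9)


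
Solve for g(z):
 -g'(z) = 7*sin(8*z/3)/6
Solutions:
 g(z) = C1 + 7*cos(8*z/3)/16


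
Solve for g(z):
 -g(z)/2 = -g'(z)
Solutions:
 g(z) = C1*exp(z/2)


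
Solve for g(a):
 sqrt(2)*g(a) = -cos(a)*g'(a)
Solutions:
 g(a) = C1*(sin(a) - 1)^(sqrt(2)/2)/(sin(a) + 1)^(sqrt(2)/2)


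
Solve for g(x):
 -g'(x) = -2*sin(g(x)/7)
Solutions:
 -2*x + 7*log(cos(g(x)/7) - 1)/2 - 7*log(cos(g(x)/7) + 1)/2 = C1


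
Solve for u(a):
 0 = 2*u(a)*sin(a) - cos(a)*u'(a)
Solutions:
 u(a) = C1/cos(a)^2


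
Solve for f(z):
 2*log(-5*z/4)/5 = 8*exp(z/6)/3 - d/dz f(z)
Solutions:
 f(z) = C1 - 2*z*log(-z)/5 + 2*z*(-log(5) + 1 + 2*log(2))/5 + 16*exp(z/6)


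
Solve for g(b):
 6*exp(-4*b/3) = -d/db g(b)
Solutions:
 g(b) = C1 + 9*exp(-4*b/3)/2


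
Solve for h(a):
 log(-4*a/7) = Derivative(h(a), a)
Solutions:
 h(a) = C1 + a*log(-a) + a*(-log(7) - 1 + 2*log(2))


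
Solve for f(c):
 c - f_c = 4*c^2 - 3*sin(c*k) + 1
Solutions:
 f(c) = C1 - 4*c^3/3 + c^2/2 - c - 3*cos(c*k)/k


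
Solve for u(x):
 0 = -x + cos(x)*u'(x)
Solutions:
 u(x) = C1 + Integral(x/cos(x), x)


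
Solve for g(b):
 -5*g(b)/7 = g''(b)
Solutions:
 g(b) = C1*sin(sqrt(35)*b/7) + C2*cos(sqrt(35)*b/7)


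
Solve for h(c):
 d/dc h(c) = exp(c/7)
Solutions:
 h(c) = C1 + 7*exp(c/7)


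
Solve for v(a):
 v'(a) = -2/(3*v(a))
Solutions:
 v(a) = -sqrt(C1 - 12*a)/3
 v(a) = sqrt(C1 - 12*a)/3


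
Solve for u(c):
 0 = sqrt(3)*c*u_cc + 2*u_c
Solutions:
 u(c) = C1 + C2*c^(1 - 2*sqrt(3)/3)


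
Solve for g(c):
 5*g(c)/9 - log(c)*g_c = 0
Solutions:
 g(c) = C1*exp(5*li(c)/9)


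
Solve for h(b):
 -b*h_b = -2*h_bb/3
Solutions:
 h(b) = C1 + C2*erfi(sqrt(3)*b/2)


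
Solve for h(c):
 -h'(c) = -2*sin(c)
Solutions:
 h(c) = C1 - 2*cos(c)


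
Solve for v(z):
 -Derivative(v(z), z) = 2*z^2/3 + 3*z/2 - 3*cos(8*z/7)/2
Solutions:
 v(z) = C1 - 2*z^3/9 - 3*z^2/4 + 21*sin(8*z/7)/16


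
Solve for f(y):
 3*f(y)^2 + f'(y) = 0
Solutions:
 f(y) = 1/(C1 + 3*y)


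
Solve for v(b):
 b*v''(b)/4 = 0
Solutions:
 v(b) = C1 + C2*b


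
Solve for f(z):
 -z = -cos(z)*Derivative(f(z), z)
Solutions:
 f(z) = C1 + Integral(z/cos(z), z)


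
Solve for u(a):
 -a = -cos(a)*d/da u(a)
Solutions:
 u(a) = C1 + Integral(a/cos(a), a)


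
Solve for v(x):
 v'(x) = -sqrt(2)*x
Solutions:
 v(x) = C1 - sqrt(2)*x^2/2


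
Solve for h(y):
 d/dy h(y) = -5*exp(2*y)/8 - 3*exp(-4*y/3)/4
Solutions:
 h(y) = C1 - 5*exp(2*y)/16 + 9*exp(-4*y/3)/16


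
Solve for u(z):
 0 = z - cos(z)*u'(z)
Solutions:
 u(z) = C1 + Integral(z/cos(z), z)


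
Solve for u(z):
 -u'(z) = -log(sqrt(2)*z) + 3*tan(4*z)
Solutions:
 u(z) = C1 + z*log(z) - z + z*log(2)/2 + 3*log(cos(4*z))/4


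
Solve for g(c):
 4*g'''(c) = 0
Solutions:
 g(c) = C1 + C2*c + C3*c^2


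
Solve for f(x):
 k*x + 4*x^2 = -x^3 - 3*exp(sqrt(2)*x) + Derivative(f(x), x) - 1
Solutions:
 f(x) = C1 + k*x^2/2 + x^4/4 + 4*x^3/3 + x + 3*sqrt(2)*exp(sqrt(2)*x)/2


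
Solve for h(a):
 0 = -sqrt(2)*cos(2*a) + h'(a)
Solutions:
 h(a) = C1 + sqrt(2)*sin(2*a)/2


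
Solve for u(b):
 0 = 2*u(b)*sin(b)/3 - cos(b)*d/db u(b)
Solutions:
 u(b) = C1/cos(b)^(2/3)


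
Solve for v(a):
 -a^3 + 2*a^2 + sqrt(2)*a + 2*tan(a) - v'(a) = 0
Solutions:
 v(a) = C1 - a^4/4 + 2*a^3/3 + sqrt(2)*a^2/2 - 2*log(cos(a))


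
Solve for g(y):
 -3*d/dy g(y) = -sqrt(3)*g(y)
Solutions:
 g(y) = C1*exp(sqrt(3)*y/3)


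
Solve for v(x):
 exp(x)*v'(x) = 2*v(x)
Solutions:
 v(x) = C1*exp(-2*exp(-x))


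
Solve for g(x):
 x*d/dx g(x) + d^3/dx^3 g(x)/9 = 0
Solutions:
 g(x) = C1 + Integral(C2*airyai(-3^(2/3)*x) + C3*airybi(-3^(2/3)*x), x)


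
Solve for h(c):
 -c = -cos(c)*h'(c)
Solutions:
 h(c) = C1 + Integral(c/cos(c), c)


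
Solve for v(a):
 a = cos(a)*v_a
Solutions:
 v(a) = C1 + Integral(a/cos(a), a)


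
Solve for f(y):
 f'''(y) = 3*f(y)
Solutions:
 f(y) = C3*exp(3^(1/3)*y) + (C1*sin(3^(5/6)*y/2) + C2*cos(3^(5/6)*y/2))*exp(-3^(1/3)*y/2)


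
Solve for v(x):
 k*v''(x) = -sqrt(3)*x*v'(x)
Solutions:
 v(x) = C1 + C2*sqrt(k)*erf(sqrt(2)*3^(1/4)*x*sqrt(1/k)/2)


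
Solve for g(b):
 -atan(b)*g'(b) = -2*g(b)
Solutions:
 g(b) = C1*exp(2*Integral(1/atan(b), b))


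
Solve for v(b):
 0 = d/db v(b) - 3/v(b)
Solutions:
 v(b) = -sqrt(C1 + 6*b)
 v(b) = sqrt(C1 + 6*b)


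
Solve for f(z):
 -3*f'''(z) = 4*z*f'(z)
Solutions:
 f(z) = C1 + Integral(C2*airyai(-6^(2/3)*z/3) + C3*airybi(-6^(2/3)*z/3), z)


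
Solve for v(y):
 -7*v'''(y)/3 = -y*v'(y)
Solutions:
 v(y) = C1 + Integral(C2*airyai(3^(1/3)*7^(2/3)*y/7) + C3*airybi(3^(1/3)*7^(2/3)*y/7), y)


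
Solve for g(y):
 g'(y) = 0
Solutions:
 g(y) = C1


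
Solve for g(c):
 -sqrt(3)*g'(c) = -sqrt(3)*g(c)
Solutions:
 g(c) = C1*exp(c)


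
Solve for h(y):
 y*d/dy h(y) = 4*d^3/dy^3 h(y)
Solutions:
 h(y) = C1 + Integral(C2*airyai(2^(1/3)*y/2) + C3*airybi(2^(1/3)*y/2), y)


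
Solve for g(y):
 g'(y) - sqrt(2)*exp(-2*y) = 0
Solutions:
 g(y) = C1 - sqrt(2)*exp(-2*y)/2


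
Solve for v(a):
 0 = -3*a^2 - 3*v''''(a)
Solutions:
 v(a) = C1 + C2*a + C3*a^2 + C4*a^3 - a^6/360


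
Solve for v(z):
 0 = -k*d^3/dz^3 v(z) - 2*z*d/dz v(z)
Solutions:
 v(z) = C1 + Integral(C2*airyai(2^(1/3)*z*(-1/k)^(1/3)) + C3*airybi(2^(1/3)*z*(-1/k)^(1/3)), z)


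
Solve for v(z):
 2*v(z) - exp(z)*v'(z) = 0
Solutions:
 v(z) = C1*exp(-2*exp(-z))


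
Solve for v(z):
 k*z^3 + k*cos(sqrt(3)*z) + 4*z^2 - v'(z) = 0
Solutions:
 v(z) = C1 + k*z^4/4 + sqrt(3)*k*sin(sqrt(3)*z)/3 + 4*z^3/3


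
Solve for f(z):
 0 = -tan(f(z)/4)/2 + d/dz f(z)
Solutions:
 f(z) = -4*asin(C1*exp(z/8)) + 4*pi
 f(z) = 4*asin(C1*exp(z/8))


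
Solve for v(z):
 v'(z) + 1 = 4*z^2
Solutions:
 v(z) = C1 + 4*z^3/3 - z


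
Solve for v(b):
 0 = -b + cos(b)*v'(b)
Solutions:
 v(b) = C1 + Integral(b/cos(b), b)


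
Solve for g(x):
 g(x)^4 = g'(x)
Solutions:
 g(x) = (-1/(C1 + 3*x))^(1/3)
 g(x) = (-1/(C1 + x))^(1/3)*(-3^(2/3) - 3*3^(1/6)*I)/6
 g(x) = (-1/(C1 + x))^(1/3)*(-3^(2/3) + 3*3^(1/6)*I)/6


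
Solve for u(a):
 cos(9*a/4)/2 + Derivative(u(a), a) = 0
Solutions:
 u(a) = C1 - 2*sin(9*a/4)/9


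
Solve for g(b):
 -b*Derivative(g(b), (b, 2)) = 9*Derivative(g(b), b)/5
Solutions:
 g(b) = C1 + C2/b^(4/5)


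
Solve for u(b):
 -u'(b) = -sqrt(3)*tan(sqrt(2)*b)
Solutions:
 u(b) = C1 - sqrt(6)*log(cos(sqrt(2)*b))/2


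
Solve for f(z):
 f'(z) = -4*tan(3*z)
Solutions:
 f(z) = C1 + 4*log(cos(3*z))/3


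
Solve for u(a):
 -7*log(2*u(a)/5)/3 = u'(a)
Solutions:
 3*Integral(1/(log(_y) - log(5) + log(2)), (_y, u(a)))/7 = C1 - a


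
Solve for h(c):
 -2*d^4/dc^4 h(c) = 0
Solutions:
 h(c) = C1 + C2*c + C3*c^2 + C4*c^3


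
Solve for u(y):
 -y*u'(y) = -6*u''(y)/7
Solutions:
 u(y) = C1 + C2*erfi(sqrt(21)*y/6)


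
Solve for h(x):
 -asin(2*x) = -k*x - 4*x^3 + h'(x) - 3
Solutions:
 h(x) = C1 + k*x^2/2 + x^4 - x*asin(2*x) + 3*x - sqrt(1 - 4*x^2)/2


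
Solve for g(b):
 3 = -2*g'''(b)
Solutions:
 g(b) = C1 + C2*b + C3*b^2 - b^3/4


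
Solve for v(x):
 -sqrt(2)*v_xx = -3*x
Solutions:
 v(x) = C1 + C2*x + sqrt(2)*x^3/4


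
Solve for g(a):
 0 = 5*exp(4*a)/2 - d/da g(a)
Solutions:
 g(a) = C1 + 5*exp(4*a)/8


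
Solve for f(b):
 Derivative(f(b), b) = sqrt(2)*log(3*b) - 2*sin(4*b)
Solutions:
 f(b) = C1 + sqrt(2)*b*(log(b) - 1) + sqrt(2)*b*log(3) + cos(4*b)/2


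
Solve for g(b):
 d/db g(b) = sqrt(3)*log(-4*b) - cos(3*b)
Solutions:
 g(b) = C1 + sqrt(3)*b*(log(-b) - 1) + 2*sqrt(3)*b*log(2) - sin(3*b)/3


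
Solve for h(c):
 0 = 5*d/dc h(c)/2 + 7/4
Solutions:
 h(c) = C1 - 7*c/10


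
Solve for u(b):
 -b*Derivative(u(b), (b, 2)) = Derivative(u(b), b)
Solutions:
 u(b) = C1 + C2*log(b)


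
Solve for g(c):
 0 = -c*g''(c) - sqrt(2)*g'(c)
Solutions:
 g(c) = C1 + C2*c^(1 - sqrt(2))


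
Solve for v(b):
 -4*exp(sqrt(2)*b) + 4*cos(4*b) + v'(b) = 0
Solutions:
 v(b) = C1 + 2*sqrt(2)*exp(sqrt(2)*b) - sin(4*b)


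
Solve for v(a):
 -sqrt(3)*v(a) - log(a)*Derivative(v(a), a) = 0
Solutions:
 v(a) = C1*exp(-sqrt(3)*li(a))


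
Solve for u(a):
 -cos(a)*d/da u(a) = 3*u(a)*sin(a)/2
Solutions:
 u(a) = C1*cos(a)^(3/2)


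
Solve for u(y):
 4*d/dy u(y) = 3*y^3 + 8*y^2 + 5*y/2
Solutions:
 u(y) = C1 + 3*y^4/16 + 2*y^3/3 + 5*y^2/16


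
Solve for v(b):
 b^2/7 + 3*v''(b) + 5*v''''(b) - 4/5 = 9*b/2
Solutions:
 v(b) = C1 + C2*b + C3*sin(sqrt(15)*b/5) + C4*cos(sqrt(15)*b/5) - b^4/252 + b^3/4 + 67*b^2/315


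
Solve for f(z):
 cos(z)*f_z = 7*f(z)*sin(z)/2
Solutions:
 f(z) = C1/cos(z)^(7/2)


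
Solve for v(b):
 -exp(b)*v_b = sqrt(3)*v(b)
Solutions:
 v(b) = C1*exp(sqrt(3)*exp(-b))


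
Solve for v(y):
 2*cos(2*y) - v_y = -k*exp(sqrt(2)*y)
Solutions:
 v(y) = C1 + sqrt(2)*k*exp(sqrt(2)*y)/2 + sin(2*y)


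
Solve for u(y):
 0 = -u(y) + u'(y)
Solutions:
 u(y) = C1*exp(y)


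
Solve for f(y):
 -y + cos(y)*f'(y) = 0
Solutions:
 f(y) = C1 + Integral(y/cos(y), y)


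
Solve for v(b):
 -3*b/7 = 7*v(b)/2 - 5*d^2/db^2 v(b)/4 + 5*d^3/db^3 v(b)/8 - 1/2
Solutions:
 v(b) = C1*exp(b*(10*2^(2/3)*5^(1/3)/(3*sqrt(3129) + 169)^(1/3) + 20 + 2^(1/3)*5^(2/3)*(3*sqrt(3129) + 169)^(1/3))/30)*sin(10^(1/3)*sqrt(3)*b*(-5^(1/3)*(3*sqrt(3129) + 169)^(1/3) + 10*2^(1/3)/(3*sqrt(3129) + 169)^(1/3))/30) + C2*exp(b*(10*2^(2/3)*5^(1/3)/(3*sqrt(3129) + 169)^(1/3) + 20 + 2^(1/3)*5^(2/3)*(3*sqrt(3129) + 169)^(1/3))/30)*cos(10^(1/3)*sqrt(3)*b*(-5^(1/3)*(3*sqrt(3129) + 169)^(1/3) + 10*2^(1/3)/(3*sqrt(3129) + 169)^(1/3))/30) + C3*exp(b*(-2^(1/3)*5^(2/3)*(3*sqrt(3129) + 169)^(1/3) - 10*2^(2/3)*5^(1/3)/(3*sqrt(3129) + 169)^(1/3) + 10)/15) - 6*b/49 + 1/7


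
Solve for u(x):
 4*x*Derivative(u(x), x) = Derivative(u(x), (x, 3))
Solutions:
 u(x) = C1 + Integral(C2*airyai(2^(2/3)*x) + C3*airybi(2^(2/3)*x), x)


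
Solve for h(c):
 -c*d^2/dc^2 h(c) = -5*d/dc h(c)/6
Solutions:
 h(c) = C1 + C2*c^(11/6)


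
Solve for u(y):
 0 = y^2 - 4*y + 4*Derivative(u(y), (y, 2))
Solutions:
 u(y) = C1 + C2*y - y^4/48 + y^3/6


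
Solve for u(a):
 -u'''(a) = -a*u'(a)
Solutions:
 u(a) = C1 + Integral(C2*airyai(a) + C3*airybi(a), a)


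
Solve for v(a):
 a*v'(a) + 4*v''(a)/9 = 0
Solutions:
 v(a) = C1 + C2*erf(3*sqrt(2)*a/4)


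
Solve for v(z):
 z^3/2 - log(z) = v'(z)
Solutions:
 v(z) = C1 + z^4/8 - z*log(z) + z


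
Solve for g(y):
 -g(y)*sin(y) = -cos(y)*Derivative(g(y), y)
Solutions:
 g(y) = C1/cos(y)


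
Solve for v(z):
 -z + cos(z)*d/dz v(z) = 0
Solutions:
 v(z) = C1 + Integral(z/cos(z), z)


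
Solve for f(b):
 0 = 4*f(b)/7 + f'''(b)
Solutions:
 f(b) = C3*exp(-14^(2/3)*b/7) + (C1*sin(14^(2/3)*sqrt(3)*b/14) + C2*cos(14^(2/3)*sqrt(3)*b/14))*exp(14^(2/3)*b/14)


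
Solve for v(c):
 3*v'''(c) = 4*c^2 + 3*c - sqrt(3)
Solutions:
 v(c) = C1 + C2*c + C3*c^2 + c^5/45 + c^4/24 - sqrt(3)*c^3/18


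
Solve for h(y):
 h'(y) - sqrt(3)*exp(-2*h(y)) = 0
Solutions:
 h(y) = log(-sqrt(C1 + 2*sqrt(3)*y))
 h(y) = log(C1 + 2*sqrt(3)*y)/2


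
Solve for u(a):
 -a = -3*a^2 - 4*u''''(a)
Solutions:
 u(a) = C1 + C2*a + C3*a^2 + C4*a^3 - a^6/480 + a^5/480


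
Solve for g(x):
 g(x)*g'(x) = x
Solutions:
 g(x) = -sqrt(C1 + x^2)
 g(x) = sqrt(C1 + x^2)


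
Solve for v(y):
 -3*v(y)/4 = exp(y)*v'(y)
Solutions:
 v(y) = C1*exp(3*exp(-y)/4)


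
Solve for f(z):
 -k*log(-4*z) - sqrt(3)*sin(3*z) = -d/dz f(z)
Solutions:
 f(z) = C1 + k*z*(log(-z) - 1) + 2*k*z*log(2) - sqrt(3)*cos(3*z)/3


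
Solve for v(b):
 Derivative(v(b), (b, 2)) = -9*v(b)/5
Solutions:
 v(b) = C1*sin(3*sqrt(5)*b/5) + C2*cos(3*sqrt(5)*b/5)


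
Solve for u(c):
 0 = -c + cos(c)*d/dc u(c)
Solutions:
 u(c) = C1 + Integral(c/cos(c), c)


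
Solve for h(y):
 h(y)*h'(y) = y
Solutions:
 h(y) = -sqrt(C1 + y^2)
 h(y) = sqrt(C1 + y^2)


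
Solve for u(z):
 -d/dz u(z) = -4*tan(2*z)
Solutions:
 u(z) = C1 - 2*log(cos(2*z))


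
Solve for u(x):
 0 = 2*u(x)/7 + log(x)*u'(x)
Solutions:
 u(x) = C1*exp(-2*li(x)/7)


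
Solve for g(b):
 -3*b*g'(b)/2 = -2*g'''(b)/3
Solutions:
 g(b) = C1 + Integral(C2*airyai(2^(1/3)*3^(2/3)*b/2) + C3*airybi(2^(1/3)*3^(2/3)*b/2), b)


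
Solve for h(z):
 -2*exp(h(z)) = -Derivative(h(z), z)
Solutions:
 h(z) = log(-1/(C1 + 2*z))


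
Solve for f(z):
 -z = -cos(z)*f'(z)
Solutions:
 f(z) = C1 + Integral(z/cos(z), z)


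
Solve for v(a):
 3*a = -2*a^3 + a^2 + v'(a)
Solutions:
 v(a) = C1 + a^4/2 - a^3/3 + 3*a^2/2


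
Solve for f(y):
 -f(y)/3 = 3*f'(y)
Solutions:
 f(y) = C1*exp(-y/9)


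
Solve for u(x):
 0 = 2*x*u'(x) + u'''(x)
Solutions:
 u(x) = C1 + Integral(C2*airyai(-2^(1/3)*x) + C3*airybi(-2^(1/3)*x), x)


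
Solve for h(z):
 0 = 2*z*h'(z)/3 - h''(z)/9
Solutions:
 h(z) = C1 + C2*erfi(sqrt(3)*z)


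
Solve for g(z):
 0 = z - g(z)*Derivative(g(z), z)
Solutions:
 g(z) = -sqrt(C1 + z^2)
 g(z) = sqrt(C1 + z^2)


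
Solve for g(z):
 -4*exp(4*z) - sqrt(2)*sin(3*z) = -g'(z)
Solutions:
 g(z) = C1 + exp(4*z) - sqrt(2)*cos(3*z)/3


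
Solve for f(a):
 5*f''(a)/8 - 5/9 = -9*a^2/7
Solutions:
 f(a) = C1 + C2*a - 6*a^4/35 + 4*a^2/9


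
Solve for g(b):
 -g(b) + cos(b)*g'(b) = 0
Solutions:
 g(b) = C1*sqrt(sin(b) + 1)/sqrt(sin(b) - 1)


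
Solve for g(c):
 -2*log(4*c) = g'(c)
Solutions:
 g(c) = C1 - 2*c*log(c) - c*log(16) + 2*c


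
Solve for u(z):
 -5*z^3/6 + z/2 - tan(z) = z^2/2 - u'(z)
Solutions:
 u(z) = C1 + 5*z^4/24 + z^3/6 - z^2/4 - log(cos(z))


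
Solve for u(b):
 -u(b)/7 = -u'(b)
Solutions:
 u(b) = C1*exp(b/7)


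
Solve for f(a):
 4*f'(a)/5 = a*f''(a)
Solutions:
 f(a) = C1 + C2*a^(9/5)


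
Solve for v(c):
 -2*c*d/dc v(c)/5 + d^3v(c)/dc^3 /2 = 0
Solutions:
 v(c) = C1 + Integral(C2*airyai(10^(2/3)*c/5) + C3*airybi(10^(2/3)*c/5), c)


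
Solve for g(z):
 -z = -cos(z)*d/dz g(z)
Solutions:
 g(z) = C1 + Integral(z/cos(z), z)


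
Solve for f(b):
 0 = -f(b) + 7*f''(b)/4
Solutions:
 f(b) = C1*exp(-2*sqrt(7)*b/7) + C2*exp(2*sqrt(7)*b/7)


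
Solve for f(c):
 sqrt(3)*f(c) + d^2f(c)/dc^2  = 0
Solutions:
 f(c) = C1*sin(3^(1/4)*c) + C2*cos(3^(1/4)*c)


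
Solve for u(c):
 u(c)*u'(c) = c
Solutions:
 u(c) = -sqrt(C1 + c^2)
 u(c) = sqrt(C1 + c^2)


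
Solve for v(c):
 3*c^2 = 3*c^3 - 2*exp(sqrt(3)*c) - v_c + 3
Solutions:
 v(c) = C1 + 3*c^4/4 - c^3 + 3*c - 2*sqrt(3)*exp(sqrt(3)*c)/3


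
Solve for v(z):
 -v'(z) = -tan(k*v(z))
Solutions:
 v(z) = Piecewise((-asin(exp(C1*k + k*z))/k + pi/k, Ne(k, 0)), (nan, True))
 v(z) = Piecewise((asin(exp(C1*k + k*z))/k, Ne(k, 0)), (nan, True))


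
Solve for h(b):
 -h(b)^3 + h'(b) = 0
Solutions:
 h(b) = -sqrt(2)*sqrt(-1/(C1 + b))/2
 h(b) = sqrt(2)*sqrt(-1/(C1 + b))/2


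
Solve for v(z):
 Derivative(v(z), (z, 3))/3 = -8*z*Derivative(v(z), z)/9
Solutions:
 v(z) = C1 + Integral(C2*airyai(-2*3^(2/3)*z/3) + C3*airybi(-2*3^(2/3)*z/3), z)


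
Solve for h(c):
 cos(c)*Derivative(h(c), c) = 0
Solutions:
 h(c) = C1


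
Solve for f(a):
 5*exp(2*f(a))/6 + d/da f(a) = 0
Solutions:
 f(a) = log(-1/(C1 - 5*a))/2 + log(3)/2
 f(a) = log(-sqrt(1/(C1 + 5*a))) + log(3)/2


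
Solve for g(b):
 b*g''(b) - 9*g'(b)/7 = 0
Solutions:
 g(b) = C1 + C2*b^(16/7)


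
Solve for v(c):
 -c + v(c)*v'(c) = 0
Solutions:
 v(c) = -sqrt(C1 + c^2)
 v(c) = sqrt(C1 + c^2)


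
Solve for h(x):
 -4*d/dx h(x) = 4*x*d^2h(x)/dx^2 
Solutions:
 h(x) = C1 + C2*log(x)


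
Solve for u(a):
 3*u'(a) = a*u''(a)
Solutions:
 u(a) = C1 + C2*a^4


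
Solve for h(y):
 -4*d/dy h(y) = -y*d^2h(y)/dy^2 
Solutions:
 h(y) = C1 + C2*y^5


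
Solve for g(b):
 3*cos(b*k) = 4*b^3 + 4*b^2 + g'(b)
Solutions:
 g(b) = C1 - b^4 - 4*b^3/3 + 3*sin(b*k)/k


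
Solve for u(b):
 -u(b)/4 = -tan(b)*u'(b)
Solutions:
 u(b) = C1*sin(b)^(1/4)


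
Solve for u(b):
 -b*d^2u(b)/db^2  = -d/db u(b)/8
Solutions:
 u(b) = C1 + C2*b^(9/8)


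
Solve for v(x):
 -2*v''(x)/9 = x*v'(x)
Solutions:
 v(x) = C1 + C2*erf(3*x/2)


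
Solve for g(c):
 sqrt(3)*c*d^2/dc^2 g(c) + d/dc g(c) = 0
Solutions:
 g(c) = C1 + C2*c^(1 - sqrt(3)/3)


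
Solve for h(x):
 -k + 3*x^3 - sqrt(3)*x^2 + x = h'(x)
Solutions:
 h(x) = C1 - k*x + 3*x^4/4 - sqrt(3)*x^3/3 + x^2/2


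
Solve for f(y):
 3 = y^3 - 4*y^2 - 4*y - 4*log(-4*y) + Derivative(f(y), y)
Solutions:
 f(y) = C1 - y^4/4 + 4*y^3/3 + 2*y^2 + 4*y*log(-y) + y*(-1 + 8*log(2))


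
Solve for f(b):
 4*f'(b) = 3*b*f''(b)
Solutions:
 f(b) = C1 + C2*b^(7/3)


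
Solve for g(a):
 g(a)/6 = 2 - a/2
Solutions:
 g(a) = 12 - 3*a


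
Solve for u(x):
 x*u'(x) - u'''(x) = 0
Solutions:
 u(x) = C1 + Integral(C2*airyai(x) + C3*airybi(x), x)


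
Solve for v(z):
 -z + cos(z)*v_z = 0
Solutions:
 v(z) = C1 + Integral(z/cos(z), z)


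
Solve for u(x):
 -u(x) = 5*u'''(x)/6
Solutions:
 u(x) = C3*exp(-5^(2/3)*6^(1/3)*x/5) + (C1*sin(2^(1/3)*3^(5/6)*5^(2/3)*x/10) + C2*cos(2^(1/3)*3^(5/6)*5^(2/3)*x/10))*exp(5^(2/3)*6^(1/3)*x/10)


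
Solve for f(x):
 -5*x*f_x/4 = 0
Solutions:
 f(x) = C1


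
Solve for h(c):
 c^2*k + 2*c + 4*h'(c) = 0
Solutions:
 h(c) = C1 - c^3*k/12 - c^2/4


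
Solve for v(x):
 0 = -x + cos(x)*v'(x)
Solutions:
 v(x) = C1 + Integral(x/cos(x), x)


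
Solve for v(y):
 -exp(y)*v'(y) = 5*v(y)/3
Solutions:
 v(y) = C1*exp(5*exp(-y)/3)


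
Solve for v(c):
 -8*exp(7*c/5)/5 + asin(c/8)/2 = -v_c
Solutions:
 v(c) = C1 - c*asin(c/8)/2 - sqrt(64 - c^2)/2 + 8*exp(7*c/5)/7


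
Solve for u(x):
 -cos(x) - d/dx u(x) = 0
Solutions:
 u(x) = C1 - sin(x)


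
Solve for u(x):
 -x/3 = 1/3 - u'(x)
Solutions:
 u(x) = C1 + x^2/6 + x/3


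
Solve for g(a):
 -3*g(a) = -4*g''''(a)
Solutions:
 g(a) = C1*exp(-sqrt(2)*3^(1/4)*a/2) + C2*exp(sqrt(2)*3^(1/4)*a/2) + C3*sin(sqrt(2)*3^(1/4)*a/2) + C4*cos(sqrt(2)*3^(1/4)*a/2)


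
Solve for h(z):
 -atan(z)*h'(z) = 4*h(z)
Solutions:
 h(z) = C1*exp(-4*Integral(1/atan(z), z))


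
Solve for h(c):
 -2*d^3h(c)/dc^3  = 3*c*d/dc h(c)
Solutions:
 h(c) = C1 + Integral(C2*airyai(-2^(2/3)*3^(1/3)*c/2) + C3*airybi(-2^(2/3)*3^(1/3)*c/2), c)


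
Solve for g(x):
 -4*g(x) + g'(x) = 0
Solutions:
 g(x) = C1*exp(4*x)


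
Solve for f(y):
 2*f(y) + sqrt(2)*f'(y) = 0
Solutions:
 f(y) = C1*exp(-sqrt(2)*y)


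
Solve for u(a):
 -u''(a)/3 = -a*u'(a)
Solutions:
 u(a) = C1 + C2*erfi(sqrt(6)*a/2)


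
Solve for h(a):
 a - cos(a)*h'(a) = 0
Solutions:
 h(a) = C1 + Integral(a/cos(a), a)


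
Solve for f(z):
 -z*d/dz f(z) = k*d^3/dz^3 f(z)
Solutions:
 f(z) = C1 + Integral(C2*airyai(z*(-1/k)^(1/3)) + C3*airybi(z*(-1/k)^(1/3)), z)


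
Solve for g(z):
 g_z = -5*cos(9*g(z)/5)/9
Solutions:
 5*z/9 - 5*log(sin(9*g(z)/5) - 1)/18 + 5*log(sin(9*g(z)/5) + 1)/18 = C1


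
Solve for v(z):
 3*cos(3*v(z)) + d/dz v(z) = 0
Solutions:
 v(z) = -asin((C1 + exp(18*z))/(C1 - exp(18*z)))/3 + pi/3
 v(z) = asin((C1 + exp(18*z))/(C1 - exp(18*z)))/3


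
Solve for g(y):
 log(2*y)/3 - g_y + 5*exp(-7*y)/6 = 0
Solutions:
 g(y) = C1 + y*log(y)/3 + y*(-1 + log(2))/3 - 5*exp(-7*y)/42


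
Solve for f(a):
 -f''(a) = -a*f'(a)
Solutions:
 f(a) = C1 + C2*erfi(sqrt(2)*a/2)


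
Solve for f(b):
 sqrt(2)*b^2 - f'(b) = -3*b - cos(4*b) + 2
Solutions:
 f(b) = C1 + sqrt(2)*b^3/3 + 3*b^2/2 - 2*b + sin(4*b)/4


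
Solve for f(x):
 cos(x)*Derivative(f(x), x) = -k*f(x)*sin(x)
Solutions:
 f(x) = C1*exp(k*log(cos(x)))


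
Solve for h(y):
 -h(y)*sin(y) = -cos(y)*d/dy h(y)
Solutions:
 h(y) = C1/cos(y)


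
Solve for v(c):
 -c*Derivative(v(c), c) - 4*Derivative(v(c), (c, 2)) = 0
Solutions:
 v(c) = C1 + C2*erf(sqrt(2)*c/4)


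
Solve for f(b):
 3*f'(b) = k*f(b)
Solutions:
 f(b) = C1*exp(b*k/3)


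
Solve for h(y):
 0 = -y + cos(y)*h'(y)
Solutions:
 h(y) = C1 + Integral(y/cos(y), y)


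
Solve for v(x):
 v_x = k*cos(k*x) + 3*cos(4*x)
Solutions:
 v(x) = C1 + 3*sin(4*x)/4 + sin(k*x)


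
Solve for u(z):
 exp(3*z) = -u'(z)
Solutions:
 u(z) = C1 - exp(3*z)/3


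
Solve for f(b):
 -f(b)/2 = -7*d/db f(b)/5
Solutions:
 f(b) = C1*exp(5*b/14)


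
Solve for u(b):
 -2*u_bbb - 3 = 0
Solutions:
 u(b) = C1 + C2*b + C3*b^2 - b^3/4


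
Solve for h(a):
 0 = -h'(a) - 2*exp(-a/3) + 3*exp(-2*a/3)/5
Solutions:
 h(a) = C1 + 6*exp(-a/3) - 9*exp(-2*a/3)/10


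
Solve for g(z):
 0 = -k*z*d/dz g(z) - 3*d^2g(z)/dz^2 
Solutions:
 g(z) = Piecewise((-sqrt(6)*sqrt(pi)*C1*erf(sqrt(6)*sqrt(k)*z/6)/(2*sqrt(k)) - C2, (k > 0) | (k < 0)), (-C1*z - C2, True))


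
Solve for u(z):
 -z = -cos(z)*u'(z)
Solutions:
 u(z) = C1 + Integral(z/cos(z), z)


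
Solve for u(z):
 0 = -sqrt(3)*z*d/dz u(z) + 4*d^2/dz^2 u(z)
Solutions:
 u(z) = C1 + C2*erfi(sqrt(2)*3^(1/4)*z/4)


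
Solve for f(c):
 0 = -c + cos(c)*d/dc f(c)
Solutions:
 f(c) = C1 + Integral(c/cos(c), c)


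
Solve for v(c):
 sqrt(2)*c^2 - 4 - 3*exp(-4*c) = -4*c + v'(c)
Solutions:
 v(c) = C1 + sqrt(2)*c^3/3 + 2*c^2 - 4*c + 3*exp(-4*c)/4


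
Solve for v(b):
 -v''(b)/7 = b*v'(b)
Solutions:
 v(b) = C1 + C2*erf(sqrt(14)*b/2)
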